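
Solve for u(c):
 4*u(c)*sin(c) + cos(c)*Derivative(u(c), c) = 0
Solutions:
 u(c) = C1*cos(c)^4


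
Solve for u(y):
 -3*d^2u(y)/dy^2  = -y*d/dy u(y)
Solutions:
 u(y) = C1 + C2*erfi(sqrt(6)*y/6)


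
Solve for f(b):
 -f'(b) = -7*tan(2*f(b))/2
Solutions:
 f(b) = -asin(C1*exp(7*b))/2 + pi/2
 f(b) = asin(C1*exp(7*b))/2


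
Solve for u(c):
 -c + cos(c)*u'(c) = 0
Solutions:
 u(c) = C1 + Integral(c/cos(c), c)


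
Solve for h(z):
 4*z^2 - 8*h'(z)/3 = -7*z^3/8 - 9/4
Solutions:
 h(z) = C1 + 21*z^4/256 + z^3/2 + 27*z/32


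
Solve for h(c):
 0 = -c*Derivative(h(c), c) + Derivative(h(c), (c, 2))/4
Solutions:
 h(c) = C1 + C2*erfi(sqrt(2)*c)


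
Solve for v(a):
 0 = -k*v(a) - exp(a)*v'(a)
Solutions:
 v(a) = C1*exp(k*exp(-a))


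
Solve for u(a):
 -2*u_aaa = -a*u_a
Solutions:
 u(a) = C1 + Integral(C2*airyai(2^(2/3)*a/2) + C3*airybi(2^(2/3)*a/2), a)


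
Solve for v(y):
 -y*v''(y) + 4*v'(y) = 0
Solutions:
 v(y) = C1 + C2*y^5


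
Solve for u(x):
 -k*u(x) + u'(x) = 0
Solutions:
 u(x) = C1*exp(k*x)


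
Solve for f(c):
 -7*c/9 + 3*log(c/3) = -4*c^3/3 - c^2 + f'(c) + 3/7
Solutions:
 f(c) = C1 + c^4/3 + c^3/3 - 7*c^2/18 + 3*c*log(c) - 24*c/7 - 3*c*log(3)


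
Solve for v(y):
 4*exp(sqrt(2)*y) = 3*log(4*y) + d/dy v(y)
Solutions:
 v(y) = C1 - 3*y*log(y) + 3*y*(1 - 2*log(2)) + 2*sqrt(2)*exp(sqrt(2)*y)


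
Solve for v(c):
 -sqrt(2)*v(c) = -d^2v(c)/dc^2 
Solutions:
 v(c) = C1*exp(-2^(1/4)*c) + C2*exp(2^(1/4)*c)


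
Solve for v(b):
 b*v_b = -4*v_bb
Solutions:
 v(b) = C1 + C2*erf(sqrt(2)*b/4)


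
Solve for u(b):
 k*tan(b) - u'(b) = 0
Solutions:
 u(b) = C1 - k*log(cos(b))


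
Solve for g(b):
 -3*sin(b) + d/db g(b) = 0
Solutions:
 g(b) = C1 - 3*cos(b)


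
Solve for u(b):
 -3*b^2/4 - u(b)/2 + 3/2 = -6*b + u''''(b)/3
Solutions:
 u(b) = -3*b^2/2 + 12*b + (C1*sin(6^(1/4)*b/2) + C2*cos(6^(1/4)*b/2))*exp(-6^(1/4)*b/2) + (C3*sin(6^(1/4)*b/2) + C4*cos(6^(1/4)*b/2))*exp(6^(1/4)*b/2) + 3


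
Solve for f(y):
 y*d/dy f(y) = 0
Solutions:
 f(y) = C1


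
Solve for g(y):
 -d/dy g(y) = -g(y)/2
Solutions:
 g(y) = C1*exp(y/2)


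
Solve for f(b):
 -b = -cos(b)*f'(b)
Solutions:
 f(b) = C1 + Integral(b/cos(b), b)


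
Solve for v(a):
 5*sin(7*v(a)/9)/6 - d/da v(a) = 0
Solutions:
 -5*a/6 + 9*log(cos(7*v(a)/9) - 1)/14 - 9*log(cos(7*v(a)/9) + 1)/14 = C1


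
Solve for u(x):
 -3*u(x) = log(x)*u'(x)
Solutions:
 u(x) = C1*exp(-3*li(x))


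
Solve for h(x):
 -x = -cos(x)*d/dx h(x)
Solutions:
 h(x) = C1 + Integral(x/cos(x), x)


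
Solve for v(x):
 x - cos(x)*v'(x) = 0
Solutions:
 v(x) = C1 + Integral(x/cos(x), x)


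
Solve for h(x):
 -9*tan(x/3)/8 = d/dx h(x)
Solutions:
 h(x) = C1 + 27*log(cos(x/3))/8


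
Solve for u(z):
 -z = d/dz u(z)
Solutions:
 u(z) = C1 - z^2/2


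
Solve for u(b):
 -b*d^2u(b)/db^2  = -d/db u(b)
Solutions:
 u(b) = C1 + C2*b^2


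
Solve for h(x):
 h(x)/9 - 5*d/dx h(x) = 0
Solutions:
 h(x) = C1*exp(x/45)


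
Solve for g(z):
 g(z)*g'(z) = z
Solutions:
 g(z) = -sqrt(C1 + z^2)
 g(z) = sqrt(C1 + z^2)


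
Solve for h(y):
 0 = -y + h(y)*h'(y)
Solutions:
 h(y) = -sqrt(C1 + y^2)
 h(y) = sqrt(C1 + y^2)


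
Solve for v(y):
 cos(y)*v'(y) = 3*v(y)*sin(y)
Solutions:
 v(y) = C1/cos(y)^3


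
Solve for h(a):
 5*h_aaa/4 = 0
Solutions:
 h(a) = C1 + C2*a + C3*a^2


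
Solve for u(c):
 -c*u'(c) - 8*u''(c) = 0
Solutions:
 u(c) = C1 + C2*erf(c/4)


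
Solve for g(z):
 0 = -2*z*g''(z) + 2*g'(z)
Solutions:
 g(z) = C1 + C2*z^2


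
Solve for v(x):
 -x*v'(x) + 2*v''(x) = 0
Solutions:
 v(x) = C1 + C2*erfi(x/2)


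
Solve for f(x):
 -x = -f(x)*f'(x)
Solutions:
 f(x) = -sqrt(C1 + x^2)
 f(x) = sqrt(C1 + x^2)


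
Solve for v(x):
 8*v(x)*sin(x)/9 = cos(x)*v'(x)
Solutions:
 v(x) = C1/cos(x)^(8/9)


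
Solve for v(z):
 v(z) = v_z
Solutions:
 v(z) = C1*exp(z)


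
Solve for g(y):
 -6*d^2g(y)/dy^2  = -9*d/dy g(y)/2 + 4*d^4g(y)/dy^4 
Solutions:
 g(y) = C1 + C2*exp(2^(1/3)*y*(-2^(1/3)*(9 + sqrt(113))^(1/3) + 4/(9 + sqrt(113))^(1/3))/8)*sin(2^(1/3)*sqrt(3)*y*(4/(9 + sqrt(113))^(1/3) + 2^(1/3)*(9 + sqrt(113))^(1/3))/8) + C3*exp(2^(1/3)*y*(-2^(1/3)*(9 + sqrt(113))^(1/3) + 4/(9 + sqrt(113))^(1/3))/8)*cos(2^(1/3)*sqrt(3)*y*(4/(9 + sqrt(113))^(1/3) + 2^(1/3)*(9 + sqrt(113))^(1/3))/8) + C4*exp(2^(1/3)*y*(-1/(9 + sqrt(113))^(1/3) + 2^(1/3)*(9 + sqrt(113))^(1/3)/4))


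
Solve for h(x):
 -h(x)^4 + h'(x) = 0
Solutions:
 h(x) = (-1/(C1 + 3*x))^(1/3)
 h(x) = (-1/(C1 + x))^(1/3)*(-3^(2/3) - 3*3^(1/6)*I)/6
 h(x) = (-1/(C1 + x))^(1/3)*(-3^(2/3) + 3*3^(1/6)*I)/6


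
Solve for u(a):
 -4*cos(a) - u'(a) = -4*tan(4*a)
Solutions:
 u(a) = C1 - log(cos(4*a)) - 4*sin(a)


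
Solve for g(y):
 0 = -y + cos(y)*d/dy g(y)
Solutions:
 g(y) = C1 + Integral(y/cos(y), y)


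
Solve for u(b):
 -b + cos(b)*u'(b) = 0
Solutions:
 u(b) = C1 + Integral(b/cos(b), b)


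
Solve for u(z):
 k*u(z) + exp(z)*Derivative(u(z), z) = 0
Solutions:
 u(z) = C1*exp(k*exp(-z))


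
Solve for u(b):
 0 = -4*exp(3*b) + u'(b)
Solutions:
 u(b) = C1 + 4*exp(3*b)/3


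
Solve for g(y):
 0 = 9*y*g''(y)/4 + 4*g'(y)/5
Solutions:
 g(y) = C1 + C2*y^(29/45)


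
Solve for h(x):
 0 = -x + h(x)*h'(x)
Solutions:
 h(x) = -sqrt(C1 + x^2)
 h(x) = sqrt(C1 + x^2)


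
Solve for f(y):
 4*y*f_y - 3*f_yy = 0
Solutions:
 f(y) = C1 + C2*erfi(sqrt(6)*y/3)


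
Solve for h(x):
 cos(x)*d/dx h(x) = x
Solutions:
 h(x) = C1 + Integral(x/cos(x), x)


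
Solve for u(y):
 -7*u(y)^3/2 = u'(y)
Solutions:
 u(y) = -sqrt(-1/(C1 - 7*y))
 u(y) = sqrt(-1/(C1 - 7*y))


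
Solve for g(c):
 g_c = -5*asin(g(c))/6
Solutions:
 Integral(1/asin(_y), (_y, g(c))) = C1 - 5*c/6


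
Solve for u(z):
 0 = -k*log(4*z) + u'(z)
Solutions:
 u(z) = C1 + k*z*log(z) - k*z + k*z*log(4)


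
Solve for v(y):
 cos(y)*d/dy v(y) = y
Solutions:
 v(y) = C1 + Integral(y/cos(y), y)


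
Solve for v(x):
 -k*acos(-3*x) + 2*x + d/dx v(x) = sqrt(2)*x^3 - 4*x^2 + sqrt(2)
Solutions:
 v(x) = C1 + k*(x*acos(-3*x) + sqrt(1 - 9*x^2)/3) + sqrt(2)*x^4/4 - 4*x^3/3 - x^2 + sqrt(2)*x


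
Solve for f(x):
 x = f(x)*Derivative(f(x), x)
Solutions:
 f(x) = -sqrt(C1 + x^2)
 f(x) = sqrt(C1 + x^2)


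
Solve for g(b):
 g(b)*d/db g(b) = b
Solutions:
 g(b) = -sqrt(C1 + b^2)
 g(b) = sqrt(C1 + b^2)


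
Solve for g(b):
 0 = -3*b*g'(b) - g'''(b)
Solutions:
 g(b) = C1 + Integral(C2*airyai(-3^(1/3)*b) + C3*airybi(-3^(1/3)*b), b)


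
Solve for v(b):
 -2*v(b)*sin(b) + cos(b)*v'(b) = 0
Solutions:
 v(b) = C1/cos(b)^2


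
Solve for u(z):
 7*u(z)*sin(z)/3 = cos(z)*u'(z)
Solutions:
 u(z) = C1/cos(z)^(7/3)


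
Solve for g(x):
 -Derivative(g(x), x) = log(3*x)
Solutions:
 g(x) = C1 - x*log(x) - x*log(3) + x


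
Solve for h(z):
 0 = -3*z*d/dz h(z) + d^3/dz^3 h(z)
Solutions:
 h(z) = C1 + Integral(C2*airyai(3^(1/3)*z) + C3*airybi(3^(1/3)*z), z)


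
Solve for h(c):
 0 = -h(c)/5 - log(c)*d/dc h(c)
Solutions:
 h(c) = C1*exp(-li(c)/5)


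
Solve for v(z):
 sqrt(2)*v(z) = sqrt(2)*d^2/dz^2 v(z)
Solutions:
 v(z) = C1*exp(-z) + C2*exp(z)


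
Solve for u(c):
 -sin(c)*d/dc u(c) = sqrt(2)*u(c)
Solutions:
 u(c) = C1*(cos(c) + 1)^(sqrt(2)/2)/(cos(c) - 1)^(sqrt(2)/2)


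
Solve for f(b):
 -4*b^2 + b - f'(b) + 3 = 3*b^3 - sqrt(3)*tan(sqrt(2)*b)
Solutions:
 f(b) = C1 - 3*b^4/4 - 4*b^3/3 + b^2/2 + 3*b - sqrt(6)*log(cos(sqrt(2)*b))/2


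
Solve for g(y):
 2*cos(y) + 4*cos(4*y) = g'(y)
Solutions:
 g(y) = C1 + 2*sin(y) + sin(4*y)


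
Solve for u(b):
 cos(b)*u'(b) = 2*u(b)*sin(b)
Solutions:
 u(b) = C1/cos(b)^2


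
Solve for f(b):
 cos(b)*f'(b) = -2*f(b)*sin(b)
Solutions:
 f(b) = C1*cos(b)^2


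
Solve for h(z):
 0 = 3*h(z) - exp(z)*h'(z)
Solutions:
 h(z) = C1*exp(-3*exp(-z))


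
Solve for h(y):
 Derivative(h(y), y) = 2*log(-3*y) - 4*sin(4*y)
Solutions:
 h(y) = C1 + 2*y*log(-y) - 2*y + 2*y*log(3) + cos(4*y)


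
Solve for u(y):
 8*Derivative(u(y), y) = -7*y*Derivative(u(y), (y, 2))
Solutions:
 u(y) = C1 + C2/y^(1/7)


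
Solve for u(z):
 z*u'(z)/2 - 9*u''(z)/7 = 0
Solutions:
 u(z) = C1 + C2*erfi(sqrt(7)*z/6)


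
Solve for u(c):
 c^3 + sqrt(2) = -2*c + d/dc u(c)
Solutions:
 u(c) = C1 + c^4/4 + c^2 + sqrt(2)*c


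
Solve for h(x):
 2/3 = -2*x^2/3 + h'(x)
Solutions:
 h(x) = C1 + 2*x^3/9 + 2*x/3


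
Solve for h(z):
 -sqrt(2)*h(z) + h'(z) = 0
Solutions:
 h(z) = C1*exp(sqrt(2)*z)


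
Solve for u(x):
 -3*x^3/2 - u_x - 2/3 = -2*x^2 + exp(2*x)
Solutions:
 u(x) = C1 - 3*x^4/8 + 2*x^3/3 - 2*x/3 - exp(2*x)/2


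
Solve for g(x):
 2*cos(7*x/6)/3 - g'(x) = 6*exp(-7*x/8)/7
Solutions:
 g(x) = C1 + 4*sin(7*x/6)/7 + 48*exp(-7*x/8)/49


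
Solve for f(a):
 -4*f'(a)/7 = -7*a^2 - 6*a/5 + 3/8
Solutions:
 f(a) = C1 + 49*a^3/12 + 21*a^2/20 - 21*a/32


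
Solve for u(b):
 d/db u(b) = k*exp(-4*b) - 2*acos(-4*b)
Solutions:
 u(b) = C1 - 2*b*acos(-4*b) - k*exp(-4*b)/4 - sqrt(1 - 16*b^2)/2


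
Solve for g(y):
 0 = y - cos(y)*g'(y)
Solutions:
 g(y) = C1 + Integral(y/cos(y), y)


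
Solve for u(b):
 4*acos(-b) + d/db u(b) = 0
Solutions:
 u(b) = C1 - 4*b*acos(-b) - 4*sqrt(1 - b^2)


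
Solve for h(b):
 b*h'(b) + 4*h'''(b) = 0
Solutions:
 h(b) = C1 + Integral(C2*airyai(-2^(1/3)*b/2) + C3*airybi(-2^(1/3)*b/2), b)


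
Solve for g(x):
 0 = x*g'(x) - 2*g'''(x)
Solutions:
 g(x) = C1 + Integral(C2*airyai(2^(2/3)*x/2) + C3*airybi(2^(2/3)*x/2), x)


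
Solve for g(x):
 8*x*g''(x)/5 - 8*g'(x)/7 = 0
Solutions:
 g(x) = C1 + C2*x^(12/7)


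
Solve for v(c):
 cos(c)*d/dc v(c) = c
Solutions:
 v(c) = C1 + Integral(c/cos(c), c)


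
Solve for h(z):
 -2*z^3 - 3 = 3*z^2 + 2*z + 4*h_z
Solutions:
 h(z) = C1 - z^4/8 - z^3/4 - z^2/4 - 3*z/4


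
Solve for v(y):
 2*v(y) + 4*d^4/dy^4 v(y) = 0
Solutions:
 v(y) = (C1*sin(2^(1/4)*y/2) + C2*cos(2^(1/4)*y/2))*exp(-2^(1/4)*y/2) + (C3*sin(2^(1/4)*y/2) + C4*cos(2^(1/4)*y/2))*exp(2^(1/4)*y/2)


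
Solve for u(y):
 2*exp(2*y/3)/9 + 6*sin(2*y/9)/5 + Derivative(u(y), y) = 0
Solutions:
 u(y) = C1 - exp(2*y/3)/3 + 27*cos(2*y/9)/5


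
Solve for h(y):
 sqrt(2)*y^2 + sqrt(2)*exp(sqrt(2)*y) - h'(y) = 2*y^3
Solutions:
 h(y) = C1 - y^4/2 + sqrt(2)*y^3/3 + exp(sqrt(2)*y)


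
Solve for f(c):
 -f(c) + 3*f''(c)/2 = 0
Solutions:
 f(c) = C1*exp(-sqrt(6)*c/3) + C2*exp(sqrt(6)*c/3)


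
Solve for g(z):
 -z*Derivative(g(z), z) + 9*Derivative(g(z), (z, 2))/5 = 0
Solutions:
 g(z) = C1 + C2*erfi(sqrt(10)*z/6)


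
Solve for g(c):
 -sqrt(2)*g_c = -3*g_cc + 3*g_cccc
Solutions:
 g(c) = C1 + C2*exp(2^(1/6)*3^(1/3)*c*(2*3^(1/3)/(sqrt(3) + 3)^(1/3) + 2^(2/3)*(sqrt(3) + 3)^(1/3))/12)*sin(6^(1/6)*c*(-6^(2/3)*(sqrt(3) + 3)^(1/3) + 6/(sqrt(3) + 3)^(1/3))/12) + C3*exp(2^(1/6)*3^(1/3)*c*(2*3^(1/3)/(sqrt(3) + 3)^(1/3) + 2^(2/3)*(sqrt(3) + 3)^(1/3))/12)*cos(6^(1/6)*c*(-6^(2/3)*(sqrt(3) + 3)^(1/3) + 6/(sqrt(3) + 3)^(1/3))/12) + C4*exp(-2^(1/6)*3^(1/3)*c*(2*3^(1/3)/(sqrt(3) + 3)^(1/3) + 2^(2/3)*(sqrt(3) + 3)^(1/3))/6)


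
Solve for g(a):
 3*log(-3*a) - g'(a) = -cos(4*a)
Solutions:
 g(a) = C1 + 3*a*log(-a) - 3*a + 3*a*log(3) + sin(4*a)/4


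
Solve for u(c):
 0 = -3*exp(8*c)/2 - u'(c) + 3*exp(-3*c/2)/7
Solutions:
 u(c) = C1 - 3*exp(8*c)/16 - 2*exp(-3*c/2)/7


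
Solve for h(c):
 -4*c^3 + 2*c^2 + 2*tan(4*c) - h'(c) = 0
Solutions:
 h(c) = C1 - c^4 + 2*c^3/3 - log(cos(4*c))/2


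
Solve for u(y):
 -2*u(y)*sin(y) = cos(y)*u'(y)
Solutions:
 u(y) = C1*cos(y)^2


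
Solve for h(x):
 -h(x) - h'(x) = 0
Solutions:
 h(x) = C1*exp(-x)


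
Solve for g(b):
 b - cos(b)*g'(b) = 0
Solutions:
 g(b) = C1 + Integral(b/cos(b), b)


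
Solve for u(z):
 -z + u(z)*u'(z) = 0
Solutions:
 u(z) = -sqrt(C1 + z^2)
 u(z) = sqrt(C1 + z^2)


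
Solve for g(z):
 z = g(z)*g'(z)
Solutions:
 g(z) = -sqrt(C1 + z^2)
 g(z) = sqrt(C1 + z^2)


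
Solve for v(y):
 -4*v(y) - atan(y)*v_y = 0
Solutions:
 v(y) = C1*exp(-4*Integral(1/atan(y), y))


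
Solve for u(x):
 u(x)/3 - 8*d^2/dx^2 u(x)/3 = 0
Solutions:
 u(x) = C1*exp(-sqrt(2)*x/4) + C2*exp(sqrt(2)*x/4)


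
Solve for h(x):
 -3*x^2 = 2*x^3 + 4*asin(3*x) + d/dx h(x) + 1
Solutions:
 h(x) = C1 - x^4/2 - x^3 - 4*x*asin(3*x) - x - 4*sqrt(1 - 9*x^2)/3


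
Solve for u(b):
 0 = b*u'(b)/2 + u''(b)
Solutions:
 u(b) = C1 + C2*erf(b/2)


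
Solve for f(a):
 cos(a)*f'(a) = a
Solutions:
 f(a) = C1 + Integral(a/cos(a), a)


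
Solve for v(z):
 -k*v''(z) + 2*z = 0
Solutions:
 v(z) = C1 + C2*z + z^3/(3*k)


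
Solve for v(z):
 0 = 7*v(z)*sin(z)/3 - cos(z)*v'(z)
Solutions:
 v(z) = C1/cos(z)^(7/3)


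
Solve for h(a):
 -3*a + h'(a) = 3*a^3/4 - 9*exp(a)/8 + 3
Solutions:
 h(a) = C1 + 3*a^4/16 + 3*a^2/2 + 3*a - 9*exp(a)/8


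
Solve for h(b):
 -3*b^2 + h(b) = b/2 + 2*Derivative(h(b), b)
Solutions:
 h(b) = C1*exp(b/2) + 3*b^2 + 25*b/2 + 25


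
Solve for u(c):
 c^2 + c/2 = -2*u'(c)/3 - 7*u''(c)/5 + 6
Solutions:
 u(c) = C1 + C2*exp(-10*c/21) - c^3/2 + 111*c^2/40 - 531*c/200


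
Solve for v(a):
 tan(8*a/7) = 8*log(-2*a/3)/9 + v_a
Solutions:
 v(a) = C1 - 8*a*log(-a)/9 - 8*a*log(2)/9 + 8*a/9 + 8*a*log(3)/9 - 7*log(cos(8*a/7))/8


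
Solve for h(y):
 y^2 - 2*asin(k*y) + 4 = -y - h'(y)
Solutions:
 h(y) = C1 - y^3/3 - y^2/2 - 4*y + 2*Piecewise((y*asin(k*y) + sqrt(-k^2*y^2 + 1)/k, Ne(k, 0)), (0, True))


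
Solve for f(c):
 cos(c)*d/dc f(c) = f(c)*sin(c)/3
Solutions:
 f(c) = C1/cos(c)^(1/3)


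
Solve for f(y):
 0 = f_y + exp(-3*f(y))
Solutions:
 f(y) = log(C1 - 3*y)/3
 f(y) = log((-3^(1/3) - 3^(5/6)*I)*(C1 - y)^(1/3)/2)
 f(y) = log((-3^(1/3) + 3^(5/6)*I)*(C1 - y)^(1/3)/2)


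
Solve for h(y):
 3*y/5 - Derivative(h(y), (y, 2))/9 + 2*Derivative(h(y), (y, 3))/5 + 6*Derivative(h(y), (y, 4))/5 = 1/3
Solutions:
 h(y) = C1 + C2*y + C3*exp(y*(-3 + sqrt(39))/18) + C4*exp(-y*(3 + sqrt(39))/18) + 9*y^3/10 + 411*y^2/50


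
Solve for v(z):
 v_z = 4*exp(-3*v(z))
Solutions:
 v(z) = log(C1 + 12*z)/3
 v(z) = log((-3^(1/3) - 3^(5/6)*I)*(C1 + 4*z)^(1/3)/2)
 v(z) = log((-3^(1/3) + 3^(5/6)*I)*(C1 + 4*z)^(1/3)/2)


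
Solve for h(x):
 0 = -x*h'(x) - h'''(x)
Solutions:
 h(x) = C1 + Integral(C2*airyai(-x) + C3*airybi(-x), x)


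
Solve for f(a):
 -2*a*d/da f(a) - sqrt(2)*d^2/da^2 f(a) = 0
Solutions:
 f(a) = C1 + C2*erf(2^(3/4)*a/2)


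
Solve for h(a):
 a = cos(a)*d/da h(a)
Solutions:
 h(a) = C1 + Integral(a/cos(a), a)


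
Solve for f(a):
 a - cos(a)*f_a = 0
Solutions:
 f(a) = C1 + Integral(a/cos(a), a)


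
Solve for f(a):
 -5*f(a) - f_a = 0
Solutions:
 f(a) = C1*exp(-5*a)


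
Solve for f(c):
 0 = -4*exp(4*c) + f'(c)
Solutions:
 f(c) = C1 + exp(4*c)


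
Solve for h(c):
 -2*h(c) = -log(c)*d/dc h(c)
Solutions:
 h(c) = C1*exp(2*li(c))


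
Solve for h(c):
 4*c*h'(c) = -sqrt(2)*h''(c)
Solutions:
 h(c) = C1 + C2*erf(2^(1/4)*c)


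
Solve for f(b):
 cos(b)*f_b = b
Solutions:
 f(b) = C1 + Integral(b/cos(b), b)


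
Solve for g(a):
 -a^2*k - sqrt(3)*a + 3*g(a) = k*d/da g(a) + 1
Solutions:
 g(a) = C1*exp(3*a/k) + a^2*k/3 + 2*a*k^2/9 + sqrt(3)*a/3 + 2*k^3/27 + sqrt(3)*k/9 + 1/3


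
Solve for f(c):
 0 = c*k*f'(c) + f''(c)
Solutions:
 f(c) = Piecewise((-sqrt(2)*sqrt(pi)*C1*erf(sqrt(2)*c*sqrt(k)/2)/(2*sqrt(k)) - C2, (k > 0) | (k < 0)), (-C1*c - C2, True))


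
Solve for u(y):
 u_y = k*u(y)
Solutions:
 u(y) = C1*exp(k*y)


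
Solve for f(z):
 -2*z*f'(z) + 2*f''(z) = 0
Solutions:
 f(z) = C1 + C2*erfi(sqrt(2)*z/2)


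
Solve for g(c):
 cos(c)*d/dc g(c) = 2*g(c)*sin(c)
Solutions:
 g(c) = C1/cos(c)^2


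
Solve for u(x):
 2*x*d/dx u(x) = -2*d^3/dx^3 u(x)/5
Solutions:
 u(x) = C1 + Integral(C2*airyai(-5^(1/3)*x) + C3*airybi(-5^(1/3)*x), x)


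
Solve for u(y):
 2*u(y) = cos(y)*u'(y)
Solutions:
 u(y) = C1*(sin(y) + 1)/(sin(y) - 1)


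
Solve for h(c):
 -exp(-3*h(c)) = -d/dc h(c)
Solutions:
 h(c) = log(C1 + 3*c)/3
 h(c) = log((-3^(1/3) - 3^(5/6)*I)*(C1 + c)^(1/3)/2)
 h(c) = log((-3^(1/3) + 3^(5/6)*I)*(C1 + c)^(1/3)/2)


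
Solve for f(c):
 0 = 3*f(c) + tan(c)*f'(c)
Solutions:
 f(c) = C1/sin(c)^3


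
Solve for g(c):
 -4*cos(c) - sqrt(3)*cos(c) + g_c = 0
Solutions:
 g(c) = C1 + sqrt(3)*sin(c) + 4*sin(c)


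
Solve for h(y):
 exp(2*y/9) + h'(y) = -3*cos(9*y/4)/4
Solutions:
 h(y) = C1 - 9*exp(2*y/9)/2 - sin(9*y/4)/3


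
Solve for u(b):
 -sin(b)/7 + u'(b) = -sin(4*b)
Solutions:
 u(b) = C1 - cos(b)/7 + cos(4*b)/4


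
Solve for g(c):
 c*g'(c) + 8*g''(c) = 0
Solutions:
 g(c) = C1 + C2*erf(c/4)


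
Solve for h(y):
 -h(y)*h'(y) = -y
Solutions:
 h(y) = -sqrt(C1 + y^2)
 h(y) = sqrt(C1 + y^2)


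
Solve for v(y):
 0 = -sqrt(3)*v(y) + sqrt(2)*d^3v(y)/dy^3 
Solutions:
 v(y) = C3*exp(2^(5/6)*3^(1/6)*y/2) + (C1*sin(2^(5/6)*3^(2/3)*y/4) + C2*cos(2^(5/6)*3^(2/3)*y/4))*exp(-2^(5/6)*3^(1/6)*y/4)


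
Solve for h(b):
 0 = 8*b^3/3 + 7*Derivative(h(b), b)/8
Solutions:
 h(b) = C1 - 16*b^4/21


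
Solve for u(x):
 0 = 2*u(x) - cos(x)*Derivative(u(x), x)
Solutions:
 u(x) = C1*(sin(x) + 1)/(sin(x) - 1)


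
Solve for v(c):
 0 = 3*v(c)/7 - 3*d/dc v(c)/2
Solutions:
 v(c) = C1*exp(2*c/7)


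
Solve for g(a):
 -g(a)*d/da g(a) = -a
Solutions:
 g(a) = -sqrt(C1 + a^2)
 g(a) = sqrt(C1 + a^2)


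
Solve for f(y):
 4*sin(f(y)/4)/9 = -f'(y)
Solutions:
 4*y/9 + 2*log(cos(f(y)/4) - 1) - 2*log(cos(f(y)/4) + 1) = C1


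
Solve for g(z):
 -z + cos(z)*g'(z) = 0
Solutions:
 g(z) = C1 + Integral(z/cos(z), z)


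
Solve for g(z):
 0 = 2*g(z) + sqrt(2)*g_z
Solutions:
 g(z) = C1*exp(-sqrt(2)*z)


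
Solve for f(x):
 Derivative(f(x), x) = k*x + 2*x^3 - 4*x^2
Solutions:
 f(x) = C1 + k*x^2/2 + x^4/2 - 4*x^3/3


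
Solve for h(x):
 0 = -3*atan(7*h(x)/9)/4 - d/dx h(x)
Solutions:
 Integral(1/atan(7*_y/9), (_y, h(x))) = C1 - 3*x/4


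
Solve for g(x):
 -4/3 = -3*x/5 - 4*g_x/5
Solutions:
 g(x) = C1 - 3*x^2/8 + 5*x/3


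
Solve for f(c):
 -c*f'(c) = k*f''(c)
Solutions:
 f(c) = C1 + C2*sqrt(k)*erf(sqrt(2)*c*sqrt(1/k)/2)


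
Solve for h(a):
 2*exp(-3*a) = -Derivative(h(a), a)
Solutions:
 h(a) = C1 + 2*exp(-3*a)/3


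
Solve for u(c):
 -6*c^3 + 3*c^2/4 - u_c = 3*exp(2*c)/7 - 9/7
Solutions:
 u(c) = C1 - 3*c^4/2 + c^3/4 + 9*c/7 - 3*exp(2*c)/14


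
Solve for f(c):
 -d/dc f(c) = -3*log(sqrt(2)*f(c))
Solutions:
 -2*Integral(1/(2*log(_y) + log(2)), (_y, f(c)))/3 = C1 - c


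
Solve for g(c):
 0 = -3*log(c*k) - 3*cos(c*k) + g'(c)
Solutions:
 g(c) = C1 + 3*c*log(c*k) - 3*c + 3*Piecewise((sin(c*k)/k, Ne(k, 0)), (c, True))


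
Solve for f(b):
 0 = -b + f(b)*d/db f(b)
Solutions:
 f(b) = -sqrt(C1 + b^2)
 f(b) = sqrt(C1 + b^2)


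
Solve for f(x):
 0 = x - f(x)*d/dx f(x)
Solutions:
 f(x) = -sqrt(C1 + x^2)
 f(x) = sqrt(C1 + x^2)


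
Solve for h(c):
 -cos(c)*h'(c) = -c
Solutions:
 h(c) = C1 + Integral(c/cos(c), c)


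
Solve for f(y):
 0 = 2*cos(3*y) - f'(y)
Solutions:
 f(y) = C1 + 2*sin(3*y)/3


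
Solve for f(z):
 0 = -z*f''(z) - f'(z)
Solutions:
 f(z) = C1 + C2*log(z)


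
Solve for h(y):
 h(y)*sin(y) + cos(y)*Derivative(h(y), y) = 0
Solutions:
 h(y) = C1*cos(y)


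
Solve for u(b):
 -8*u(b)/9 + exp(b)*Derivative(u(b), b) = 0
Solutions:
 u(b) = C1*exp(-8*exp(-b)/9)


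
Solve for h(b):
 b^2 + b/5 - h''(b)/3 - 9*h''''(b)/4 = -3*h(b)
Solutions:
 h(b) = C1*exp(-sqrt(6)*b*sqrt(-1 + 2*sqrt(61))/9) + C2*exp(sqrt(6)*b*sqrt(-1 + 2*sqrt(61))/9) + C3*sin(sqrt(6)*b*sqrt(1 + 2*sqrt(61))/9) + C4*cos(sqrt(6)*b*sqrt(1 + 2*sqrt(61))/9) - b^2/3 - b/15 - 2/27


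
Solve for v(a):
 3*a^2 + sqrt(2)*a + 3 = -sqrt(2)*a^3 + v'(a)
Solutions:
 v(a) = C1 + sqrt(2)*a^4/4 + a^3 + sqrt(2)*a^2/2 + 3*a


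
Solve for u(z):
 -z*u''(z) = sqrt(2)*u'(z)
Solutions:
 u(z) = C1 + C2*z^(1 - sqrt(2))


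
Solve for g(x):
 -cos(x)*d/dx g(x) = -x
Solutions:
 g(x) = C1 + Integral(x/cos(x), x)


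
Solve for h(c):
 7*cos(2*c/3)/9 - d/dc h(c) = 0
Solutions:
 h(c) = C1 + 7*sin(2*c/3)/6


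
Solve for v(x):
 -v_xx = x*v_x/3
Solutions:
 v(x) = C1 + C2*erf(sqrt(6)*x/6)


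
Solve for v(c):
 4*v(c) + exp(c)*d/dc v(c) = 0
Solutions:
 v(c) = C1*exp(4*exp(-c))


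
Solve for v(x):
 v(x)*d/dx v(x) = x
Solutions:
 v(x) = -sqrt(C1 + x^2)
 v(x) = sqrt(C1 + x^2)


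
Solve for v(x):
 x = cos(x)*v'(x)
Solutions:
 v(x) = C1 + Integral(x/cos(x), x)


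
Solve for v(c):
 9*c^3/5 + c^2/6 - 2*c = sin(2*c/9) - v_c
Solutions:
 v(c) = C1 - 9*c^4/20 - c^3/18 + c^2 - 9*cos(2*c/9)/2


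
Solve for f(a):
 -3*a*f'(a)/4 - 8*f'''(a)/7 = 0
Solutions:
 f(a) = C1 + Integral(C2*airyai(-42^(1/3)*a/4) + C3*airybi(-42^(1/3)*a/4), a)


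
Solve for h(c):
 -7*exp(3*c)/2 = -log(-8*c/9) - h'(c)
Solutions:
 h(c) = C1 - c*log(-c) + c*(-3*log(2) + 1 + 2*log(3)) + 7*exp(3*c)/6


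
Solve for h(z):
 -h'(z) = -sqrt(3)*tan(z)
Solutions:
 h(z) = C1 - sqrt(3)*log(cos(z))


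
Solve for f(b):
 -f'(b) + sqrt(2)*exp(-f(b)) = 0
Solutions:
 f(b) = log(C1 + sqrt(2)*b)


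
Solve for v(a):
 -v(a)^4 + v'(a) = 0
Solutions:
 v(a) = (-1/(C1 + 3*a))^(1/3)
 v(a) = (-1/(C1 + a))^(1/3)*(-3^(2/3) - 3*3^(1/6)*I)/6
 v(a) = (-1/(C1 + a))^(1/3)*(-3^(2/3) + 3*3^(1/6)*I)/6


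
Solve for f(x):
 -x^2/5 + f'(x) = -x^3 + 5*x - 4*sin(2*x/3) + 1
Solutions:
 f(x) = C1 - x^4/4 + x^3/15 + 5*x^2/2 + x + 6*cos(2*x/3)


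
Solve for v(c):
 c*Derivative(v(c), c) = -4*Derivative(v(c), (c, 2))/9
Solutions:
 v(c) = C1 + C2*erf(3*sqrt(2)*c/4)


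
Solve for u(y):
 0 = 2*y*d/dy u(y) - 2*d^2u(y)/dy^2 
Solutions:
 u(y) = C1 + C2*erfi(sqrt(2)*y/2)


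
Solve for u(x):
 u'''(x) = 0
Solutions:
 u(x) = C1 + C2*x + C3*x^2


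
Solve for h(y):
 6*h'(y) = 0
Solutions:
 h(y) = C1


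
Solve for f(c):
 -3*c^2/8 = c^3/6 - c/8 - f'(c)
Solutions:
 f(c) = C1 + c^4/24 + c^3/8 - c^2/16


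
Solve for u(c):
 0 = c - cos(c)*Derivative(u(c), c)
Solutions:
 u(c) = C1 + Integral(c/cos(c), c)


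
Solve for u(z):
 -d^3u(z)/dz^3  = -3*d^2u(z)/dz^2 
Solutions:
 u(z) = C1 + C2*z + C3*exp(3*z)


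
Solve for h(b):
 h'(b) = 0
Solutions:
 h(b) = C1


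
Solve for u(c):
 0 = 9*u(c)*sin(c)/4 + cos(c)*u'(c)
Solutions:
 u(c) = C1*cos(c)^(9/4)


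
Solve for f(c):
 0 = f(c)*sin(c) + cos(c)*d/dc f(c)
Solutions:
 f(c) = C1*cos(c)


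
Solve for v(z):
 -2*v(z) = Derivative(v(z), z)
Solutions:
 v(z) = C1*exp(-2*z)


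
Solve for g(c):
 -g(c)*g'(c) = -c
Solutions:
 g(c) = -sqrt(C1 + c^2)
 g(c) = sqrt(C1 + c^2)


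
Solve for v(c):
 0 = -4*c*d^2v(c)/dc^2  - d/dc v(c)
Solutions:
 v(c) = C1 + C2*c^(3/4)


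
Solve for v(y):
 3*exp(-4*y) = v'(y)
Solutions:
 v(y) = C1 - 3*exp(-4*y)/4


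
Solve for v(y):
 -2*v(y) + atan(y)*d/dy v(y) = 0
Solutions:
 v(y) = C1*exp(2*Integral(1/atan(y), y))


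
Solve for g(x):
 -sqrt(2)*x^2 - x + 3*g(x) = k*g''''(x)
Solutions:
 g(x) = C1*exp(-3^(1/4)*x*(1/k)^(1/4)) + C2*exp(3^(1/4)*x*(1/k)^(1/4)) + C3*exp(-3^(1/4)*I*x*(1/k)^(1/4)) + C4*exp(3^(1/4)*I*x*(1/k)^(1/4)) + sqrt(2)*x^2/3 + x/3


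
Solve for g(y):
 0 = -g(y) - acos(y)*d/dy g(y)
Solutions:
 g(y) = C1*exp(-Integral(1/acos(y), y))


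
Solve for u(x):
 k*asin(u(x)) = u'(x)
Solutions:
 Integral(1/asin(_y), (_y, u(x))) = C1 + k*x


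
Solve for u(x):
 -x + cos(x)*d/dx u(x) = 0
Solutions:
 u(x) = C1 + Integral(x/cos(x), x)


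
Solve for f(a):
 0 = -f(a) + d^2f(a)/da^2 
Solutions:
 f(a) = C1*exp(-a) + C2*exp(a)


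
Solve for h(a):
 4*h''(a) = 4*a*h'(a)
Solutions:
 h(a) = C1 + C2*erfi(sqrt(2)*a/2)


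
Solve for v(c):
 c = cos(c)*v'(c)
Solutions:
 v(c) = C1 + Integral(c/cos(c), c)


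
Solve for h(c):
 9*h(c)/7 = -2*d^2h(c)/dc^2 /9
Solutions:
 h(c) = C1*sin(9*sqrt(14)*c/14) + C2*cos(9*sqrt(14)*c/14)


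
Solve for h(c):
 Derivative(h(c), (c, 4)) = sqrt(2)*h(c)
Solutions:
 h(c) = C1*exp(-2^(1/8)*c) + C2*exp(2^(1/8)*c) + C3*sin(2^(1/8)*c) + C4*cos(2^(1/8)*c)


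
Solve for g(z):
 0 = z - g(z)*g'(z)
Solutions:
 g(z) = -sqrt(C1 + z^2)
 g(z) = sqrt(C1 + z^2)


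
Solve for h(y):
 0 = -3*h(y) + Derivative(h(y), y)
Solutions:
 h(y) = C1*exp(3*y)


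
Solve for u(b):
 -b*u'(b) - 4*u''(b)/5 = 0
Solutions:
 u(b) = C1 + C2*erf(sqrt(10)*b/4)


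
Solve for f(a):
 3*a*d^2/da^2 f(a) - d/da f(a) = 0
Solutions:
 f(a) = C1 + C2*a^(4/3)


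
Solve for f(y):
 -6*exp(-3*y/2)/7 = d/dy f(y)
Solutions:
 f(y) = C1 + 4*exp(-3*y/2)/7


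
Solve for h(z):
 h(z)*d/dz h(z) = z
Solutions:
 h(z) = -sqrt(C1 + z^2)
 h(z) = sqrt(C1 + z^2)


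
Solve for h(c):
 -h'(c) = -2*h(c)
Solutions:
 h(c) = C1*exp(2*c)


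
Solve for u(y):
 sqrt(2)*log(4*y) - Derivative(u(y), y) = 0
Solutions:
 u(y) = C1 + sqrt(2)*y*log(y) - sqrt(2)*y + 2*sqrt(2)*y*log(2)


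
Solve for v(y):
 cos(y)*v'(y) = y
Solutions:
 v(y) = C1 + Integral(y/cos(y), y)


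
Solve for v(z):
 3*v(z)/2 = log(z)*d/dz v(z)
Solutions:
 v(z) = C1*exp(3*li(z)/2)


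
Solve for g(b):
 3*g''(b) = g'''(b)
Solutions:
 g(b) = C1 + C2*b + C3*exp(3*b)


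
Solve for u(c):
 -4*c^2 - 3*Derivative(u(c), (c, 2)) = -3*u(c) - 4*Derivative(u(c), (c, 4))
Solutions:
 u(c) = 4*c^2/3 + (C1*sin(sqrt(2)*3^(1/4)*c*sin(atan(sqrt(39)/3)/2)/2) + C2*cos(sqrt(2)*3^(1/4)*c*sin(atan(sqrt(39)/3)/2)/2))*exp(-sqrt(2)*3^(1/4)*c*cos(atan(sqrt(39)/3)/2)/2) + (C3*sin(sqrt(2)*3^(1/4)*c*sin(atan(sqrt(39)/3)/2)/2) + C4*cos(sqrt(2)*3^(1/4)*c*sin(atan(sqrt(39)/3)/2)/2))*exp(sqrt(2)*3^(1/4)*c*cos(atan(sqrt(39)/3)/2)/2) + 8/3


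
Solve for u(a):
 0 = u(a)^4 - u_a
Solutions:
 u(a) = (-1/(C1 + 3*a))^(1/3)
 u(a) = (-1/(C1 + a))^(1/3)*(-3^(2/3) - 3*3^(1/6)*I)/6
 u(a) = (-1/(C1 + a))^(1/3)*(-3^(2/3) + 3*3^(1/6)*I)/6


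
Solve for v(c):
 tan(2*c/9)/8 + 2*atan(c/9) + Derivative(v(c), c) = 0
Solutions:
 v(c) = C1 - 2*c*atan(c/9) + 9*log(c^2 + 81) + 9*log(cos(2*c/9))/16


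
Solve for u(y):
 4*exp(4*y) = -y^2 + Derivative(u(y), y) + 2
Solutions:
 u(y) = C1 + y^3/3 - 2*y + exp(4*y)


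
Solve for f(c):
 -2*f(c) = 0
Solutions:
 f(c) = 0


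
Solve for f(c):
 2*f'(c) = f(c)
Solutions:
 f(c) = C1*exp(c/2)


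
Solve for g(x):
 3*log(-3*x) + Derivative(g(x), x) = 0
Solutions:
 g(x) = C1 - 3*x*log(-x) + 3*x*(1 - log(3))


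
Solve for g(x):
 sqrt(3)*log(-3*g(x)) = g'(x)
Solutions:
 -sqrt(3)*Integral(1/(log(-_y) + log(3)), (_y, g(x)))/3 = C1 - x


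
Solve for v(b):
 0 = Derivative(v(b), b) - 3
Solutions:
 v(b) = C1 + 3*b


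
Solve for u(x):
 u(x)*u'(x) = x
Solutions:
 u(x) = -sqrt(C1 + x^2)
 u(x) = sqrt(C1 + x^2)


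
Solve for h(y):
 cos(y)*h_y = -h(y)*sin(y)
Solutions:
 h(y) = C1*cos(y)


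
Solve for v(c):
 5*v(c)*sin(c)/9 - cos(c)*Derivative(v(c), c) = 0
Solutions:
 v(c) = C1/cos(c)^(5/9)


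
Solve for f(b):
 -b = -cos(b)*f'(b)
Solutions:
 f(b) = C1 + Integral(b/cos(b), b)


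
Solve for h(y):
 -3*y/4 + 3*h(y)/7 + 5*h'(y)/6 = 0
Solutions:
 h(y) = C1*exp(-18*y/35) + 7*y/4 - 245/72


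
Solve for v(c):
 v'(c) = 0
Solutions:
 v(c) = C1


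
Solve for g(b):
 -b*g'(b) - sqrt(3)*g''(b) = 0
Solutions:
 g(b) = C1 + C2*erf(sqrt(2)*3^(3/4)*b/6)


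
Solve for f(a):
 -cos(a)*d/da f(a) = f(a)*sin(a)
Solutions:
 f(a) = C1*cos(a)


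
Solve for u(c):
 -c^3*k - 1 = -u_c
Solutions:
 u(c) = C1 + c^4*k/4 + c


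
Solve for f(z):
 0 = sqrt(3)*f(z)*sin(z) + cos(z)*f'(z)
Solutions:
 f(z) = C1*cos(z)^(sqrt(3))


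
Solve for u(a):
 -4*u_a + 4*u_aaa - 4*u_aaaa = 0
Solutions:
 u(a) = C1 + C2*exp(a*(2*2^(1/3)/(3*sqrt(69) + 25)^(1/3) + 4 + 2^(2/3)*(3*sqrt(69) + 25)^(1/3))/12)*sin(2^(1/3)*sqrt(3)*a*(-2^(1/3)*(3*sqrt(69) + 25)^(1/3) + 2/(3*sqrt(69) + 25)^(1/3))/12) + C3*exp(a*(2*2^(1/3)/(3*sqrt(69) + 25)^(1/3) + 4 + 2^(2/3)*(3*sqrt(69) + 25)^(1/3))/12)*cos(2^(1/3)*sqrt(3)*a*(-2^(1/3)*(3*sqrt(69) + 25)^(1/3) + 2/(3*sqrt(69) + 25)^(1/3))/12) + C4*exp(a*(-2^(2/3)*(3*sqrt(69) + 25)^(1/3) - 2*2^(1/3)/(3*sqrt(69) + 25)^(1/3) + 2)/6)


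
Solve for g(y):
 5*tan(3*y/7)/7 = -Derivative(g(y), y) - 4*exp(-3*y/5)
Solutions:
 g(y) = C1 - 5*log(tan(3*y/7)^2 + 1)/6 + 20*exp(-3*y/5)/3


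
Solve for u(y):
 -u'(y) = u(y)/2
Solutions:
 u(y) = C1*exp(-y/2)


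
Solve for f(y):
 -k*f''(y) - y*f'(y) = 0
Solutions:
 f(y) = C1 + C2*sqrt(k)*erf(sqrt(2)*y*sqrt(1/k)/2)


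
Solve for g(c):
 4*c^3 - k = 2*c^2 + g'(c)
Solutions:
 g(c) = C1 + c^4 - 2*c^3/3 - c*k


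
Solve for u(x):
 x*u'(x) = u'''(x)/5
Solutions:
 u(x) = C1 + Integral(C2*airyai(5^(1/3)*x) + C3*airybi(5^(1/3)*x), x)


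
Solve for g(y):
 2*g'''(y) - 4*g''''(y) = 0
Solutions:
 g(y) = C1 + C2*y + C3*y^2 + C4*exp(y/2)


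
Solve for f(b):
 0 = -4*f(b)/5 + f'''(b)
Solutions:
 f(b) = C3*exp(10^(2/3)*b/5) + (C1*sin(10^(2/3)*sqrt(3)*b/10) + C2*cos(10^(2/3)*sqrt(3)*b/10))*exp(-10^(2/3)*b/10)


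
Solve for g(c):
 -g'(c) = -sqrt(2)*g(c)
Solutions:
 g(c) = C1*exp(sqrt(2)*c)


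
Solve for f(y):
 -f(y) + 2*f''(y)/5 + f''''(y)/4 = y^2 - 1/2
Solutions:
 f(y) = C1*exp(-sqrt(10)*y*sqrt(-2 + sqrt(29))/5) + C2*exp(sqrt(10)*y*sqrt(-2 + sqrt(29))/5) + C3*sin(sqrt(10)*y*sqrt(2 + sqrt(29))/5) + C4*cos(sqrt(10)*y*sqrt(2 + sqrt(29))/5) - y^2 - 3/10


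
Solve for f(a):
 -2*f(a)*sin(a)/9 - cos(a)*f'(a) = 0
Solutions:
 f(a) = C1*cos(a)^(2/9)


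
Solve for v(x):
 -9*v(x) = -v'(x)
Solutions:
 v(x) = C1*exp(9*x)


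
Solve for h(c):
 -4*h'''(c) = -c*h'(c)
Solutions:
 h(c) = C1 + Integral(C2*airyai(2^(1/3)*c/2) + C3*airybi(2^(1/3)*c/2), c)


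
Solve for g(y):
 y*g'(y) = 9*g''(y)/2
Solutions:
 g(y) = C1 + C2*erfi(y/3)


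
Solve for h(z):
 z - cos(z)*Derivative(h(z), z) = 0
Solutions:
 h(z) = C1 + Integral(z/cos(z), z)


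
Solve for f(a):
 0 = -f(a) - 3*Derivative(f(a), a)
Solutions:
 f(a) = C1*exp(-a/3)


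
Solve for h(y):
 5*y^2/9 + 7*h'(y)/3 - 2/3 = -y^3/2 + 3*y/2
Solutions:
 h(y) = C1 - 3*y^4/56 - 5*y^3/63 + 9*y^2/28 + 2*y/7


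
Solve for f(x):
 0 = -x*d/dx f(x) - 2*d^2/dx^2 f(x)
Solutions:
 f(x) = C1 + C2*erf(x/2)


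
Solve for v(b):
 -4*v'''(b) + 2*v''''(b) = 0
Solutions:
 v(b) = C1 + C2*b + C3*b^2 + C4*exp(2*b)


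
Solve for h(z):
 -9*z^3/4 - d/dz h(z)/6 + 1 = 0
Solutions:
 h(z) = C1 - 27*z^4/8 + 6*z


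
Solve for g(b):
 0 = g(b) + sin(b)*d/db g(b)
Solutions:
 g(b) = C1*sqrt(cos(b) + 1)/sqrt(cos(b) - 1)


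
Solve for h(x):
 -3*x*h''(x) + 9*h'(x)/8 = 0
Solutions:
 h(x) = C1 + C2*x^(11/8)


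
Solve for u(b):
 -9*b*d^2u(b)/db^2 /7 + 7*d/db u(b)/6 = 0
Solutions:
 u(b) = C1 + C2*b^(103/54)


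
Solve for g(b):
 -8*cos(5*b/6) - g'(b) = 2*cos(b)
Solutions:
 g(b) = C1 - 48*sin(5*b/6)/5 - 2*sin(b)


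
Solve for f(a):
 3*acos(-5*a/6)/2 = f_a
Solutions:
 f(a) = C1 + 3*a*acos(-5*a/6)/2 + 3*sqrt(36 - 25*a^2)/10


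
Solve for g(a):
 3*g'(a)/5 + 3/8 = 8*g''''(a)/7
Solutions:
 g(a) = C1 + C4*exp(21^(1/3)*5^(2/3)*a/10) - 5*a/8 + (C2*sin(3^(5/6)*5^(2/3)*7^(1/3)*a/20) + C3*cos(3^(5/6)*5^(2/3)*7^(1/3)*a/20))*exp(-21^(1/3)*5^(2/3)*a/20)


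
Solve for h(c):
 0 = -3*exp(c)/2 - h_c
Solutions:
 h(c) = C1 - 3*exp(c)/2


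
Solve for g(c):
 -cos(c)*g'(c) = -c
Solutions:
 g(c) = C1 + Integral(c/cos(c), c)


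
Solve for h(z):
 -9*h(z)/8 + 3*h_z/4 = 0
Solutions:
 h(z) = C1*exp(3*z/2)


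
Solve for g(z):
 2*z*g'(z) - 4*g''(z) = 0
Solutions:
 g(z) = C1 + C2*erfi(z/2)


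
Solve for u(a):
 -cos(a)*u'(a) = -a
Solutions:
 u(a) = C1 + Integral(a/cos(a), a)


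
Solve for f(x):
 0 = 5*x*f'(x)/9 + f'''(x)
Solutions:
 f(x) = C1 + Integral(C2*airyai(-15^(1/3)*x/3) + C3*airybi(-15^(1/3)*x/3), x)


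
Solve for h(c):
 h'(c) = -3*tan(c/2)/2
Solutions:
 h(c) = C1 + 3*log(cos(c/2))


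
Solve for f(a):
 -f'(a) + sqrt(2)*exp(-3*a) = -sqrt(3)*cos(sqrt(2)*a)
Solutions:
 f(a) = C1 + sqrt(6)*sin(sqrt(2)*a)/2 - sqrt(2)*exp(-3*a)/3


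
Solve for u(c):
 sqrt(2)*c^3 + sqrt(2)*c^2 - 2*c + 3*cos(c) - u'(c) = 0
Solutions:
 u(c) = C1 + sqrt(2)*c^4/4 + sqrt(2)*c^3/3 - c^2 + 3*sin(c)


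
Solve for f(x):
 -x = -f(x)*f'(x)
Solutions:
 f(x) = -sqrt(C1 + x^2)
 f(x) = sqrt(C1 + x^2)


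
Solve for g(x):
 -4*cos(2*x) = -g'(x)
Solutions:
 g(x) = C1 + 2*sin(2*x)


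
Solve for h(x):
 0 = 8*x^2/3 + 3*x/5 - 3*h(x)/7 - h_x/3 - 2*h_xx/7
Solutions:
 h(x) = 56*x^2/9 - 3353*x/405 + (C1*sin(sqrt(167)*x/12) + C2*cos(sqrt(167)*x/12))*exp(-7*x/12) - 6769/3645


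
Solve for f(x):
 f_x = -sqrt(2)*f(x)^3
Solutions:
 f(x) = -sqrt(2)*sqrt(-1/(C1 - sqrt(2)*x))/2
 f(x) = sqrt(2)*sqrt(-1/(C1 - sqrt(2)*x))/2


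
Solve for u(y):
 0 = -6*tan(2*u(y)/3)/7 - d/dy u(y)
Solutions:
 u(y) = -3*asin(C1*exp(-4*y/7))/2 + 3*pi/2
 u(y) = 3*asin(C1*exp(-4*y/7))/2


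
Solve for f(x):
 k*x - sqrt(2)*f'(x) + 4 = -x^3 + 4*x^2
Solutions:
 f(x) = C1 + sqrt(2)*k*x^2/4 + sqrt(2)*x^4/8 - 2*sqrt(2)*x^3/3 + 2*sqrt(2)*x


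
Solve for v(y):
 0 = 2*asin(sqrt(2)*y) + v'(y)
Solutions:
 v(y) = C1 - 2*y*asin(sqrt(2)*y) - sqrt(2)*sqrt(1 - 2*y^2)


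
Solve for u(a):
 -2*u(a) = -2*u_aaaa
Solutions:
 u(a) = C1*exp(-a) + C2*exp(a) + C3*sin(a) + C4*cos(a)


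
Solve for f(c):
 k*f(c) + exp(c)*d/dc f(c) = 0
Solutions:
 f(c) = C1*exp(k*exp(-c))


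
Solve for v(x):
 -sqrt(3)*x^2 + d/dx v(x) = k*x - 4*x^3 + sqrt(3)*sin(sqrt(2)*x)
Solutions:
 v(x) = C1 + k*x^2/2 - x^4 + sqrt(3)*x^3/3 - sqrt(6)*cos(sqrt(2)*x)/2


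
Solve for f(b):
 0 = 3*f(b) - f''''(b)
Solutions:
 f(b) = C1*exp(-3^(1/4)*b) + C2*exp(3^(1/4)*b) + C3*sin(3^(1/4)*b) + C4*cos(3^(1/4)*b)


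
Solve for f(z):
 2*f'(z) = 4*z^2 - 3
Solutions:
 f(z) = C1 + 2*z^3/3 - 3*z/2


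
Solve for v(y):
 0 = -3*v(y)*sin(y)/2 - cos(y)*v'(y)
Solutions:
 v(y) = C1*cos(y)^(3/2)


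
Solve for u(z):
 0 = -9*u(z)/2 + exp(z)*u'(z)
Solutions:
 u(z) = C1*exp(-9*exp(-z)/2)


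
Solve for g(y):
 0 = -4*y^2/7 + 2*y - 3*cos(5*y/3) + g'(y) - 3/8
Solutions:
 g(y) = C1 + 4*y^3/21 - y^2 + 3*y/8 + 9*sin(5*y/3)/5


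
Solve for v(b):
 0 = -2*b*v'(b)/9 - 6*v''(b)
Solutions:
 v(b) = C1 + C2*erf(sqrt(6)*b/18)


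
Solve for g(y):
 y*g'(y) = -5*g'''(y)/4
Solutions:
 g(y) = C1 + Integral(C2*airyai(-10^(2/3)*y/5) + C3*airybi(-10^(2/3)*y/5), y)


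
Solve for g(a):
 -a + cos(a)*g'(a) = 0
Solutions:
 g(a) = C1 + Integral(a/cos(a), a)


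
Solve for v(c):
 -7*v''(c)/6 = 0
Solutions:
 v(c) = C1 + C2*c


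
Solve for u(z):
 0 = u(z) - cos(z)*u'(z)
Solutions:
 u(z) = C1*sqrt(sin(z) + 1)/sqrt(sin(z) - 1)


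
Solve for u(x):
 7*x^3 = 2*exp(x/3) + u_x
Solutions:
 u(x) = C1 + 7*x^4/4 - 6*exp(x/3)


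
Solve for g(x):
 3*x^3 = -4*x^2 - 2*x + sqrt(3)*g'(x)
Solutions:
 g(x) = C1 + sqrt(3)*x^4/4 + 4*sqrt(3)*x^3/9 + sqrt(3)*x^2/3


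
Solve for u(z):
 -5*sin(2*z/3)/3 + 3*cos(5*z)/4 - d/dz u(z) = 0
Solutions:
 u(z) = C1 + 3*sin(5*z)/20 + 5*cos(2*z/3)/2


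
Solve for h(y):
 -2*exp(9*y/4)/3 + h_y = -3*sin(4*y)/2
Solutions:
 h(y) = C1 + 8*exp(9*y/4)/27 + 3*cos(4*y)/8


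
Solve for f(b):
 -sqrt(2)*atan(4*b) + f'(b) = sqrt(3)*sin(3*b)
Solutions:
 f(b) = C1 + sqrt(2)*(b*atan(4*b) - log(16*b^2 + 1)/8) - sqrt(3)*cos(3*b)/3


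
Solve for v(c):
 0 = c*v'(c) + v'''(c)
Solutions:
 v(c) = C1 + Integral(C2*airyai(-c) + C3*airybi(-c), c)


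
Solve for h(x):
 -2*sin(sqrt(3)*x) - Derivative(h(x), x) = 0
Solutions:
 h(x) = C1 + 2*sqrt(3)*cos(sqrt(3)*x)/3


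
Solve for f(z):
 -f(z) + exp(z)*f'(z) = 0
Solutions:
 f(z) = C1*exp(-exp(-z))


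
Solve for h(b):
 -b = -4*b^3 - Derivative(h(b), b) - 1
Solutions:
 h(b) = C1 - b^4 + b^2/2 - b


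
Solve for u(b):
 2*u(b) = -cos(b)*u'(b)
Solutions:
 u(b) = C1*(sin(b) - 1)/(sin(b) + 1)


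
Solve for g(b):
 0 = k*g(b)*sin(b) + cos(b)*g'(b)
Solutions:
 g(b) = C1*exp(k*log(cos(b)))


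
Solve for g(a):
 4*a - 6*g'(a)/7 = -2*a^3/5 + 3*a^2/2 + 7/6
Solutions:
 g(a) = C1 + 7*a^4/60 - 7*a^3/12 + 7*a^2/3 - 49*a/36


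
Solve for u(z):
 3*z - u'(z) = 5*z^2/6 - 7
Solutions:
 u(z) = C1 - 5*z^3/18 + 3*z^2/2 + 7*z


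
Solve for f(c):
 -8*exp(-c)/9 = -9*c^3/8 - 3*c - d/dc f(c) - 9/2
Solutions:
 f(c) = C1 - 9*c^4/32 - 3*c^2/2 - 9*c/2 - 8*exp(-c)/9


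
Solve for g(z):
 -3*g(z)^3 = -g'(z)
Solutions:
 g(z) = -sqrt(2)*sqrt(-1/(C1 + 3*z))/2
 g(z) = sqrt(2)*sqrt(-1/(C1 + 3*z))/2


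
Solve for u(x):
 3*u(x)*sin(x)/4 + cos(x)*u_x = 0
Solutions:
 u(x) = C1*cos(x)^(3/4)


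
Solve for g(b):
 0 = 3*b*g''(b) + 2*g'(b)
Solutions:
 g(b) = C1 + C2*b^(1/3)


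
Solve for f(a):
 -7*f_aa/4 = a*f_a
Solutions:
 f(a) = C1 + C2*erf(sqrt(14)*a/7)


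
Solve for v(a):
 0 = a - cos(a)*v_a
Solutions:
 v(a) = C1 + Integral(a/cos(a), a)


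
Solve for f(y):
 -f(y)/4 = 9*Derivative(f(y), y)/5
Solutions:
 f(y) = C1*exp(-5*y/36)


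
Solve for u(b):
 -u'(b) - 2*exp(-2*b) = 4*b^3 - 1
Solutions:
 u(b) = C1 - b^4 + b + exp(-2*b)


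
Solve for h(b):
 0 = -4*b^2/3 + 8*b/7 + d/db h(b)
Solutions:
 h(b) = C1 + 4*b^3/9 - 4*b^2/7


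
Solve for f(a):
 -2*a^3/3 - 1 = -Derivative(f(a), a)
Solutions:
 f(a) = C1 + a^4/6 + a


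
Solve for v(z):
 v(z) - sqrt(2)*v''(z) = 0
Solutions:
 v(z) = C1*exp(-2^(3/4)*z/2) + C2*exp(2^(3/4)*z/2)


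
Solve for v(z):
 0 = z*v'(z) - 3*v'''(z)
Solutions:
 v(z) = C1 + Integral(C2*airyai(3^(2/3)*z/3) + C3*airybi(3^(2/3)*z/3), z)


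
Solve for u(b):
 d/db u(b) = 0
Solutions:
 u(b) = C1


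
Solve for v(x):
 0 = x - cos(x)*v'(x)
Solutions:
 v(x) = C1 + Integral(x/cos(x), x)


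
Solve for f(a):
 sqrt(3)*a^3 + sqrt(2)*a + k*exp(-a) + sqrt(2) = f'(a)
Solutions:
 f(a) = C1 + sqrt(3)*a^4/4 + sqrt(2)*a^2/2 + sqrt(2)*a - k*exp(-a)


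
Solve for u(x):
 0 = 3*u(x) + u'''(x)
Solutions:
 u(x) = C3*exp(-3^(1/3)*x) + (C1*sin(3^(5/6)*x/2) + C2*cos(3^(5/6)*x/2))*exp(3^(1/3)*x/2)


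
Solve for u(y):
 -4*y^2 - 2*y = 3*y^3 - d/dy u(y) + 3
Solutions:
 u(y) = C1 + 3*y^4/4 + 4*y^3/3 + y^2 + 3*y


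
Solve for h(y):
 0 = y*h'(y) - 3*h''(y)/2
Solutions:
 h(y) = C1 + C2*erfi(sqrt(3)*y/3)


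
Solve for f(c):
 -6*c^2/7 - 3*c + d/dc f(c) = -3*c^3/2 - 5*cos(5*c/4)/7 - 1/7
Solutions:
 f(c) = C1 - 3*c^4/8 + 2*c^3/7 + 3*c^2/2 - c/7 - 4*sin(5*c/4)/7


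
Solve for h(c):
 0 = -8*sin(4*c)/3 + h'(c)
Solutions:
 h(c) = C1 - 2*cos(4*c)/3


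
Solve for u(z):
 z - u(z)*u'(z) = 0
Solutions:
 u(z) = -sqrt(C1 + z^2)
 u(z) = sqrt(C1 + z^2)


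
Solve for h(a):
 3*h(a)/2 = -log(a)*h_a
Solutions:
 h(a) = C1*exp(-3*li(a)/2)


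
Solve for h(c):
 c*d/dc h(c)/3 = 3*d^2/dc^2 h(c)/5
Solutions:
 h(c) = C1 + C2*erfi(sqrt(10)*c/6)


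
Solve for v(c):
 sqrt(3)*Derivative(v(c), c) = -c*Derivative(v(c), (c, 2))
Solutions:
 v(c) = C1 + C2*c^(1 - sqrt(3))


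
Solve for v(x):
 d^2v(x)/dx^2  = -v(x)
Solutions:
 v(x) = C1*sin(x) + C2*cos(x)


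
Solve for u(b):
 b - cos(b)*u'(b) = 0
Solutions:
 u(b) = C1 + Integral(b/cos(b), b)


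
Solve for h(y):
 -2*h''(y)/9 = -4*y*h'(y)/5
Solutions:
 h(y) = C1 + C2*erfi(3*sqrt(5)*y/5)
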